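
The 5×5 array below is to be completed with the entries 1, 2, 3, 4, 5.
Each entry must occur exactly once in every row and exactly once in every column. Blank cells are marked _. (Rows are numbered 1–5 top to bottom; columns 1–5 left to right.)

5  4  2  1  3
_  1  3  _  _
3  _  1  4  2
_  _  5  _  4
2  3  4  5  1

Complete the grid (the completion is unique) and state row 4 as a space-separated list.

Row 4, column 1: row 4 has {4, 5} and column 1 has {2, 3, 5}, leaving only 1.
Row 4, column 2: row 4 has {1, 4, 5} and column 2 has {1, 3, 4}, leaving only 2.
Row 4, column 4: row 4 has {1, 2, 4, 5} and column 4 has {1, 4, 5}, leaving only 3.
So row 4 reads: 1 2 5 3 4.

1 2 5 3 4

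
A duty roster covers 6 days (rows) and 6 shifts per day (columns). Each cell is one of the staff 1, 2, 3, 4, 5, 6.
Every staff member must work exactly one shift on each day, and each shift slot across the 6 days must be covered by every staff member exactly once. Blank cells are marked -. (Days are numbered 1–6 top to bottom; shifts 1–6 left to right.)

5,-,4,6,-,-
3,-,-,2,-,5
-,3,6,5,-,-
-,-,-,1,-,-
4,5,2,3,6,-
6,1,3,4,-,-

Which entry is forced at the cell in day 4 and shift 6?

6

Day 1, shift 2: day 1 has {4, 5, 6} and shift 2 has {1, 3, 5}, leaving only 2.
Day 2, shift 3: day 2 has {2, 3, 5} and shift 3 has {2, 3, 4, 6}, leaving only 1.
Day 2, shift 5: day 2 has {1, 2, 3, 5} and shift 5 has {6}, leaving only 4.
Day 2, shift 2: day 2 has {1, 2, 3, 4, 5} and shift 2 has {1, 2, 3, 5}, leaving only 6.
Day 4, shift 1: day 4 has {1} and shift 1 has {3, 4, 5, 6}, leaving only 2.
Day 3, shift 1: day 3 has {3, 5, 6} and shift 1 has {2, 3, 4, 5, 6}, leaving only 1.
Day 3, shift 5: day 3 has {1, 3, 5, 6} and shift 5 has {4, 6}, leaving only 2.
Day 3, shift 6: day 3 has {1, 2, 3, 5, 6} and shift 6 has {5}, leaving only 4.
Day 4, shift 2: day 4 has {1, 2} and shift 2 has {1, 2, 3, 5, 6}, leaving only 4.
Day 4, shift 3: day 4 has {1, 2, 4} and shift 3 has {1, 2, 3, 4, 6}, leaving only 5.
Day 4, shift 5: day 4 has {1, 2, 4, 5} and shift 5 has {2, 4, 6}, leaving only 3.
Day 4 already has {1, 2, 3, 4, 5} and shift 6 already has {4, 5}, so day 4, shift 6 must be 6.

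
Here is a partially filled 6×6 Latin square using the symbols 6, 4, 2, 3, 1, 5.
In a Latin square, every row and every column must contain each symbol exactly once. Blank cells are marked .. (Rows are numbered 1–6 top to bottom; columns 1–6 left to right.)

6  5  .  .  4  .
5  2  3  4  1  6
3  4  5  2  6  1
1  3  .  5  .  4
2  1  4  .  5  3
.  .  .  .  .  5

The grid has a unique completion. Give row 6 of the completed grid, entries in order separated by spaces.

4 6 2 1 3 5

Row 6, column 1: row 6 has {5} and column 1 has {6, 2, 3, 1, 5}, leaving only 4.
Row 6, column 2: row 6 has {4, 5} and column 2 has {4, 2, 3, 1, 5}, leaving only 6.
Row 1, column 6: row 1 has {6, 4, 5} and column 6 has {6, 4, 3, 1, 5}, leaving only 2.
Row 1, column 3: row 1 has {6, 4, 2, 5} and column 3 has {4, 3, 5}, leaving only 1.
Row 6, column 3: row 6 has {6, 4, 5} and column 3 has {4, 3, 1, 5}, leaving only 2.
Row 6, column 5: row 6 has {6, 4, 2, 5} and column 5 has {6, 4, 1, 5}, leaving only 3.
Row 6, column 4: row 6 has {6, 4, 2, 3, 5} and column 4 has {4, 2, 5}, leaving only 1.
So row 6 reads: 4 6 2 1 3 5.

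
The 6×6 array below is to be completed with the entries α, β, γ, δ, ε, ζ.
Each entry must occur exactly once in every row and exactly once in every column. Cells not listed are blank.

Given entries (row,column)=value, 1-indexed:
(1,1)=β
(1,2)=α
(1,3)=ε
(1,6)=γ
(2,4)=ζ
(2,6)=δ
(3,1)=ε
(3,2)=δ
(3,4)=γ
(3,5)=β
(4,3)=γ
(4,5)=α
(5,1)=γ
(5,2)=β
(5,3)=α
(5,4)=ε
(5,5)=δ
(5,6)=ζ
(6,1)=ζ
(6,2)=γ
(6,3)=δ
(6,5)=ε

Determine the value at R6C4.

α

Row 1, column 4: row 1 has {α, β, γ, ε} and column 4 has {γ, ε, ζ}, leaving only δ.
Row 1, column 5: row 1 has {α, β, γ, δ, ε} and column 5 has {α, β, δ, ε}, leaving only ζ.
Row 2, column 1: row 2 has {δ, ζ} and column 1 has {β, γ, ε, ζ}, leaving only α.
Row 2, column 2: row 2 has {α, δ, ζ} and column 2 has {α, β, γ, δ}, leaving only ε.
Row 2, column 3: row 2 has {α, δ, ε, ζ} and column 3 has {α, γ, δ, ε}, leaving only β.
Row 2, column 5: row 2 has {α, β, δ, ε, ζ} and column 5 has {α, β, δ, ε, ζ}, leaving only γ.
Row 3, column 3: row 3 has {β, γ, δ, ε} and column 3 has {α, β, γ, δ, ε}, leaving only ζ.
Row 3, column 6: row 3 has {β, γ, δ, ε, ζ} and column 6 has {γ, δ, ζ}, leaving only α.
Row 4, column 1: row 4 has {α, γ} and column 1 has {α, β, γ, ε, ζ}, leaving only δ.
Row 4, column 2: row 4 has {α, γ, δ} and column 2 has {α, β, γ, δ, ε}, leaving only ζ.
Row 4, column 4: row 4 has {α, γ, δ, ζ} and column 4 has {γ, δ, ε, ζ}, leaving only β.
Row 6 already has {γ, δ, ε, ζ} and column 4 already has {β, γ, δ, ε, ζ}, so row 6, column 4 must be α.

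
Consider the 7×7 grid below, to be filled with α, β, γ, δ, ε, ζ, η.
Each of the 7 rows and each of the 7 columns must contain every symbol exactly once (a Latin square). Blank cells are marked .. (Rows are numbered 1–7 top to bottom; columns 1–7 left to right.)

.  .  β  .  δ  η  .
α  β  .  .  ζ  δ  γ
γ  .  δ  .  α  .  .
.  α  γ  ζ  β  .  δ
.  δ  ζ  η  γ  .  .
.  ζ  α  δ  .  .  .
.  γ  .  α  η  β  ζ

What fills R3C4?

Row 1, column 2: row 1 has {β, δ, η} and column 2 has {α, β, γ, δ, ζ}, leaving only ε.
Row 1, column 1: row 1 has {β, δ, ε, η} and column 1 has {α, γ}, leaving only ζ.
Row 1, column 4: row 1 has {β, δ, ε, ζ, η} and column 4 has {α, δ, ζ, η}, leaving only γ.
Row 1, column 7: row 1 has {β, γ, δ, ε, ζ, η} and column 7 has {γ, δ, ζ}, leaving only α.
Row 2, column 4: row 2 has {α, β, γ, δ, ζ} and column 4 has {α, γ, δ, ζ, η}, leaving only ε.
Row 3 already has {α, γ, δ} and column 4 already has {α, γ, δ, ε, ζ, η}, so row 3, column 4 must be β.

β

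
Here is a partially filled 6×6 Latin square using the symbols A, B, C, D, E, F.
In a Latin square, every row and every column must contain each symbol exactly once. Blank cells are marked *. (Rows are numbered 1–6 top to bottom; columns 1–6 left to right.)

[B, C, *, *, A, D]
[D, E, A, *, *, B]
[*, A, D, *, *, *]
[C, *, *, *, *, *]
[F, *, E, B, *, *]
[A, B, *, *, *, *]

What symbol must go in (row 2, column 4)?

C

Row 1, column 3: row 1 has {A, B, C, D} and column 3 has {A, D, E}, leaving only F.
Row 1, column 4: row 1 has {A, B, C, D, F} and column 4 has {B}, leaving only E.
Row 3, column 1: row 3 has {A, D} and column 1 has {A, B, C, D, F}, leaving only E.
Row 4, column 3: row 4 has {C} and column 3 has {A, D, E, F}, leaving only B.
Row 5, column 2: row 5 has {B, E, F} and column 2 has {A, B, C, E}, leaving only D.
Row 4, column 2: row 4 has {B, C} and column 2 has {A, B, C, D, E}, leaving only F.
Row 5, column 5: row 5 has {B, D, E, F} and column 5 has {A}, leaving only C.
Row 2, column 5: row 2 has {A, B, D, E} and column 5 has {A, C}, leaving only F.
Row 2 already has {A, B, D, E, F} and column 4 already has {B, E}, so row 2, column 4 must be C.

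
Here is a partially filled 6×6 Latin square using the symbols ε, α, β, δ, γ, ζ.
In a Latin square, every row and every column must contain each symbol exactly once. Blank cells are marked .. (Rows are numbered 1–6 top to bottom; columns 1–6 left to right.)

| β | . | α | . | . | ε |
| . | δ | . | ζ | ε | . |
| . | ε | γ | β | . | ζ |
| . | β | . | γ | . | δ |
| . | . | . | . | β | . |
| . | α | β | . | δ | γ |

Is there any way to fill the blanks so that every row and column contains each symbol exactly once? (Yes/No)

No

Row 2, column 3: row 2 together with column 3 already contain {ε, α, β, δ, γ, ζ} — every symbol — so nothing can go there. The grid has no valid completion.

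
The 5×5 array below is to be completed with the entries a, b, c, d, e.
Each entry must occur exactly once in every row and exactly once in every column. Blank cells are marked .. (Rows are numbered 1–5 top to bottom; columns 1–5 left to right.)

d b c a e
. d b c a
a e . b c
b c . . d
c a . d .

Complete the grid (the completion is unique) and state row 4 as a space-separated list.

Row 4, column 4: row 4 has {b, c, d} and column 4 has {a, b, c, d}, leaving only e.
Row 4, column 3: row 4 has {b, c, d, e} and column 3 has {b, c}, leaving only a.
So row 4 reads: b c a e d.

b c a e d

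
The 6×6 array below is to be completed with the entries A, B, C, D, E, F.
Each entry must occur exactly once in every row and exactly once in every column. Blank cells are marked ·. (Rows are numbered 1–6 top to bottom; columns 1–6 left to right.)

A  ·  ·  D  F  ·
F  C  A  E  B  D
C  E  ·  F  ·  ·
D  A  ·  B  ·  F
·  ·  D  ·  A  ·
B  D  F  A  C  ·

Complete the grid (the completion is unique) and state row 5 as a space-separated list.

Row 5, column 1: row 5 has {A, D} and column 1 has {A, B, C, D, F}, leaving only E.
Row 5, column 4: row 5 has {A, D, E} and column 4 has {A, B, D, E, F}, leaving only C.
Row 5, column 6: row 5 has {A, C, D, E} and column 6 has {D, F}, leaving only B.
Row 5, column 2: row 5 has {A, B, C, D, E} and column 2 has {A, C, D, E}, leaving only F.
So row 5 reads: E F D C A B.

E F D C A B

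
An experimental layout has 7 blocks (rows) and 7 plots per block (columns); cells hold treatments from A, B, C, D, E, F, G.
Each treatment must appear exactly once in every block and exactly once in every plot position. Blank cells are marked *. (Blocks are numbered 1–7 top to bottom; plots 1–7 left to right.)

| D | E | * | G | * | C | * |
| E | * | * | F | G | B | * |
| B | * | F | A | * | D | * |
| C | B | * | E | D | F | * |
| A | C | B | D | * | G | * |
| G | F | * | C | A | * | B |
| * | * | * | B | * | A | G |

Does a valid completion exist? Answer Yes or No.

No block or plot among the givens repeats a symbol, and propagating forced cells runs into no contradiction.
One valid completion exists (for instance, D E A G B C F / E A C F G B D / B G F A E D C / C B G E D F A / A C B D F G E / G F D C A E B / F D E B C A G).

Yes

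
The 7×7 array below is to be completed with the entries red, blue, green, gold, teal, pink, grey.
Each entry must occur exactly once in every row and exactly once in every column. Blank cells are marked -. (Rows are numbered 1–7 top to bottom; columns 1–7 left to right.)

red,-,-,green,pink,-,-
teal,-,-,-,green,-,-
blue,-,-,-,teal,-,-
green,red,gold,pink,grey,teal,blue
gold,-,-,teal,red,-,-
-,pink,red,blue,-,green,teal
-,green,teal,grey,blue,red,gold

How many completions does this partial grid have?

6

Row 1, column 2: eliminating its row and column leaves {blue, gold, teal, grey}.
Row 1, column 3: eliminating its row and column leaves {blue, grey}.
Row 1, column 6: eliminating its row and column leaves {blue, gold, grey}.
Row 1, column 7: eliminating its row and column leaves {grey}.
Row 2, column 2: eliminating its row and column leaves {blue, gold, grey}.
Row 2, column 3: eliminating its row and column leaves {blue, pink, grey}.
Row 2, column 4: eliminating its row and column leaves {red, gold}.
Row 2, column 6: eliminating its row and column leaves {blue, gold, pink, grey}.
Row 2, column 7: eliminating its row and column leaves {red, pink, grey}.
Row 3, column 2: eliminating its row and column leaves {gold, grey}.
Row 3, column 3: eliminating its row and column leaves {green, pink, grey}.
Row 3, column 4: eliminating its row and column leaves {red, gold}.
Row 3, column 6: eliminating its row and column leaves {gold, pink, grey}.
Row 3, column 7: eliminating its row and column leaves {red, green, pink, grey}.
Row 5, column 2: eliminating its row and column leaves {blue, grey}.
Row 5, column 3: eliminating its row and column leaves {blue, green, pink, grey}.
Row 5, column 6: eliminating its row and column leaves {blue, pink, grey}.
Row 5, column 7: eliminating its row and column leaves {green, pink, grey}.
Row 6, column 1: eliminating its row and column leaves {grey}.
Row 6, column 5: eliminating its row and column leaves {gold}.
Row 7, column 1: eliminating its row and column leaves {pink}.
Enumerating the assignments across these blanks that avoid any row or column repeat gives 6 completions.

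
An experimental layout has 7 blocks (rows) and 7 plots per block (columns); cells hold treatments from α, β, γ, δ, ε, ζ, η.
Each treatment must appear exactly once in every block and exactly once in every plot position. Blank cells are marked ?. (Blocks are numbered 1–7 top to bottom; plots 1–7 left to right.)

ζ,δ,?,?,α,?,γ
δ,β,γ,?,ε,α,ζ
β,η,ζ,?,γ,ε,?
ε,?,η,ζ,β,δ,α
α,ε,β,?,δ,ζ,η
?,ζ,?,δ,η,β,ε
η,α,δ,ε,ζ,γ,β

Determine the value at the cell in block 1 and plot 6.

Block 1 already has {α, γ, δ, ζ} and plot 6 already has {α, β, γ, δ, ε, ζ}, so block 1, plot 6 must be η.

η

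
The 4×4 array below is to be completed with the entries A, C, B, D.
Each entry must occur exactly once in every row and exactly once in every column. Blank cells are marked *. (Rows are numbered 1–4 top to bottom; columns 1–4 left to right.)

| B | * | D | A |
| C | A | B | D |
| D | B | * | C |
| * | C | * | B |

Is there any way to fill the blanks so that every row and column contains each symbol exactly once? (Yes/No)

No

Row 1, column 2: row 1 together with column 2 already contain {A, C, B, D} — every symbol — so nothing can go there. The grid has no valid completion.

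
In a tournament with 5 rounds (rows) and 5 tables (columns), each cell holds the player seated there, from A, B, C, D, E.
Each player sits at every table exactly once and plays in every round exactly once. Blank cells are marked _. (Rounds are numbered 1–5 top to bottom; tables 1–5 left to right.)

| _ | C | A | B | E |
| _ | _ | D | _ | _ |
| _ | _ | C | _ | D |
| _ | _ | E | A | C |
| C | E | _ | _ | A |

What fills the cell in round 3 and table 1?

A

Round 1, table 1: round 1 has {A, B, C, E} and table 1 has {C}, leaving only D.
Round 2, table 5: round 2 has {D} and table 5 has {A, C, D, E}, leaving only B.
Round 2, table 2: round 2 has {B, D} and table 2 has {C, E}, leaving only A.
Round 2, table 1: round 2 has {A, B, D} and table 1 has {C, D}, leaving only E.
Round 2, table 4: round 2 has {A, B, D, E} and table 4 has {A, B}, leaving only C.
Round 3, table 2: round 3 has {C, D} and table 2 has {A, C, E}, leaving only B.
Round 3 already has {B, C, D} and table 1 already has {C, D, E}, so round 3, table 1 must be A.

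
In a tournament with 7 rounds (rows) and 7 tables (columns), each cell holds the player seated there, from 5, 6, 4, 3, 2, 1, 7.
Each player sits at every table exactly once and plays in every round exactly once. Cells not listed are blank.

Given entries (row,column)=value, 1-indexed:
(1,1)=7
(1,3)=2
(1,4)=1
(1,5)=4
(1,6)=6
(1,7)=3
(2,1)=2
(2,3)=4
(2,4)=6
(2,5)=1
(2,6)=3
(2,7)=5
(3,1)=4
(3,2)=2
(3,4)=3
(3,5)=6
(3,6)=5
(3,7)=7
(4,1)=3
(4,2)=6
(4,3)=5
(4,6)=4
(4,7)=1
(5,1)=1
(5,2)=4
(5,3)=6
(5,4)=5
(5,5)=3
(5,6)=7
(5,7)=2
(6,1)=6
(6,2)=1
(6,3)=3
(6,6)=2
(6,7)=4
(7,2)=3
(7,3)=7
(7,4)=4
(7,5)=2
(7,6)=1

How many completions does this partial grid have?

Round 1, table 2: eliminating its round and table leaves {5}.
Round 2, table 2: eliminating its round and table leaves {7}.
Round 3, table 3: eliminating its round and table leaves {1}.
Round 4, table 4: eliminating its round and table leaves {2, 7}.
Round 4, table 5: eliminating its round and table leaves {7}.
Round 6, table 4: eliminating its round and table leaves {7}.
Round 6, table 5: eliminating its round and table leaves {5, 7}.
Round 7, table 1: eliminating its round and table leaves {5}.
Round 7, table 7: eliminating its round and table leaves {6}.
Only one assignment across all blanks avoids any round or table repeat, giving 1 completion.

1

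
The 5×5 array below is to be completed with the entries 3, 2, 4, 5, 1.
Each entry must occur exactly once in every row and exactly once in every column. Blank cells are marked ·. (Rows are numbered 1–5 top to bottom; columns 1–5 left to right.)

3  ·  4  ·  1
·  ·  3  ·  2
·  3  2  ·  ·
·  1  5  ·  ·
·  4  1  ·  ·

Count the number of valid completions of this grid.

Row 1, column 2: eliminating its row and column leaves {2, 5}.
Row 1, column 4: eliminating its row and column leaves {2, 5}.
Row 2, column 1: eliminating its row and column leaves {4, 5, 1}.
Row 2, column 2: eliminating its row and column leaves {5}.
Row 2, column 4: eliminating its row and column leaves {4, 5, 1}.
Row 3, column 1: eliminating its row and column leaves {4, 5, 1}.
Row 3, column 4: eliminating its row and column leaves {4, 5, 1}.
Row 3, column 5: eliminating its row and column leaves {4, 5}.
Row 4, column 1: eliminating its row and column leaves {2, 4}.
Row 4, column 4: eliminating its row and column leaves {3, 2, 4}.
Row 4, column 5: eliminating its row and column leaves {3, 4}.
Row 5, column 1: eliminating its row and column leaves {2, 5}.
Row 5, column 4: eliminating its row and column leaves {3, 2, 5}.
Row 5, column 5: eliminating its row and column leaves {3, 5}.
Enumerating the assignments across these blanks that avoid any row or column repeat gives 3 completions.

3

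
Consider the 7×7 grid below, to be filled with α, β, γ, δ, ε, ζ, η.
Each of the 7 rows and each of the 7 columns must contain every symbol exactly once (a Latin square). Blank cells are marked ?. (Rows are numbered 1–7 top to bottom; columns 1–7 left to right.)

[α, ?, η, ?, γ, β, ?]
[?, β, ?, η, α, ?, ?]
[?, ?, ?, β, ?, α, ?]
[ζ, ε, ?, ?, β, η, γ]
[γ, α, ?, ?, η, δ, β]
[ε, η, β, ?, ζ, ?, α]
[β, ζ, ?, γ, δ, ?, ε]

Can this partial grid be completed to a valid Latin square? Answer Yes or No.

Row 7, column 6: row 7 together with column 6 already contain {α, β, γ, δ, ε, ζ, η} — every symbol — so nothing can go there. The grid has no valid completion.

No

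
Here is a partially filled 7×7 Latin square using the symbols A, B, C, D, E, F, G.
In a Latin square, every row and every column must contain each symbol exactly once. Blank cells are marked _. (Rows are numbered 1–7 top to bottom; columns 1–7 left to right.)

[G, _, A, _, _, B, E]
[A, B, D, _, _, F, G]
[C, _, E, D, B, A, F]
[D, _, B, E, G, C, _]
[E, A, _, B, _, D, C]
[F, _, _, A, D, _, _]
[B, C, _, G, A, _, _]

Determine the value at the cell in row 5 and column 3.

Row 2, column 4: row 2 has {A, B, D, F, G} and column 4 has {A, B, D, E, G}, leaving only C.
Row 1, column 4: row 1 has {A, B, E, G} and column 4 has {A, B, C, D, E, G}, leaving only F.
Row 1, column 2: row 1 has {A, B, E, F, G} and column 2 has {A, B, C}, leaving only D.
Row 1, column 5: row 1 has {A, B, D, E, F, G} and column 5 has {A, B, D, G}, leaving only C.
Row 2, column 5: row 2 has {A, B, C, D, F, G} and column 5 has {A, B, C, D, G}, leaving only E.
Row 3, column 2: row 3 has {A, B, C, D, E, F} and column 2 has {A, B, C, D}, leaving only G.
Row 4, column 2: row 4 has {B, C, D, E, G} and column 2 has {A, B, C, D, G}, leaving only F.
Row 4, column 7: row 4 has {B, C, D, E, F, G} and column 7 has {C, E, F, G}, leaving only A.
Row 5, column 5: row 5 has {A, B, C, D, E} and column 5 has {A, B, C, D, E, G}, leaving only F.
Row 5 already has {A, B, C, D, E, F} and column 3 already has {A, B, D, E}, so row 5, column 3 must be G.

G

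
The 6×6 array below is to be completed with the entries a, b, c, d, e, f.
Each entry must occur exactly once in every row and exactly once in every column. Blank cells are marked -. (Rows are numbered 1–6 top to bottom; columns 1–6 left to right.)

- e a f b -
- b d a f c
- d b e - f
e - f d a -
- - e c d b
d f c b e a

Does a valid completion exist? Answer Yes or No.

Row 2, column 1: row 2 together with column 1 already contain {a, b, c, d, e, f} — every symbol — so nothing can go there. The grid has no valid completion.

No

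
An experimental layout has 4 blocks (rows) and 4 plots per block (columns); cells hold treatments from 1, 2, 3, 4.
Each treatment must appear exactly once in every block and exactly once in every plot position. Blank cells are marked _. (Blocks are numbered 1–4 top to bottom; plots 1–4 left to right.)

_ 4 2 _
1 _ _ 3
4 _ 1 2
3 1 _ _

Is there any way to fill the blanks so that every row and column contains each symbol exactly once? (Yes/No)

No

Block 1, plot 1: block 1 together with plot 1 already contain {1, 2, 3, 4} — every symbol — so nothing can go there. The grid has no valid completion.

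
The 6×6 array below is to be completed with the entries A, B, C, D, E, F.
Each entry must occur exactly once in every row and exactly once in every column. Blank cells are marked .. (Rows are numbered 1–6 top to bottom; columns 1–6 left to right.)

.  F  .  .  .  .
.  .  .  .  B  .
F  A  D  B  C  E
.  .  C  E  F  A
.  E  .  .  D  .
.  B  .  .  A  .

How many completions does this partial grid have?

Row 1, column 1: eliminating its row and column leaves {A, B, C, D, E}.
Row 1, column 3: eliminating its row and column leaves {A, B, E}.
Row 1, column 4: eliminating its row and column leaves {A, C, D}.
Row 1, column 5: eliminating its row and column leaves {E}.
Row 1, column 6: eliminating its row and column leaves {B, C, D}.
Row 2, column 1: eliminating its row and column leaves {A, C, D, E}.
Row 2, column 2: eliminating its row and column leaves {C, D}.
Row 2, column 3: eliminating its row and column leaves {A, E, F}.
Row 2, column 4: eliminating its row and column leaves {A, C, D, F}.
Row 2, column 6: eliminating its row and column leaves {C, D, F}.
Row 4, column 1: eliminating its row and column leaves {B, D}.
Row 4, column 2: eliminating its row and column leaves {D}.
Row 5, column 1: eliminating its row and column leaves {A, B, C}.
Row 5, column 3: eliminating its row and column leaves {A, B, F}.
Row 5, column 4: eliminating its row and column leaves {A, C, F}.
Row 5, column 6: eliminating its row and column leaves {B, C, F}.
Row 6, column 1: eliminating its row and column leaves {C, D, E}.
Row 6, column 3: eliminating its row and column leaves {E, F}.
Row 6, column 4: eliminating its row and column leaves {C, D, F}.
Row 6, column 6: eliminating its row and column leaves {C, D, F}.
Enumerating the assignments across these blanks that avoid any row or column repeat gives 14 completions.

14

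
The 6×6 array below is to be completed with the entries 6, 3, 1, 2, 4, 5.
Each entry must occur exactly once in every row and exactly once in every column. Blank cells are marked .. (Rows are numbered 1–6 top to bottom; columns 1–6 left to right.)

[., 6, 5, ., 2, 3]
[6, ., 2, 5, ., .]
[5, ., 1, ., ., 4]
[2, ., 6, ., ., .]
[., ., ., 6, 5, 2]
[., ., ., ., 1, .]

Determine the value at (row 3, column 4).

3

Row 2, column 6: row 2 has {6, 2, 5} and column 6 has {3, 2, 4}, leaving only 1.
Row 4, column 6: row 4 has {6, 2} and column 6 has {3, 1, 2, 4}, leaving only 5.
Row 6, column 6: row 6 has {1} and column 6 has {3, 1, 2, 4, 5}, leaving only 6.
Row 3, column 4 is narrowed to {3, 2}.
If it were 2, then row 5, column 2 would be left with no valid symbol.
So row 3, column 4 must be 3.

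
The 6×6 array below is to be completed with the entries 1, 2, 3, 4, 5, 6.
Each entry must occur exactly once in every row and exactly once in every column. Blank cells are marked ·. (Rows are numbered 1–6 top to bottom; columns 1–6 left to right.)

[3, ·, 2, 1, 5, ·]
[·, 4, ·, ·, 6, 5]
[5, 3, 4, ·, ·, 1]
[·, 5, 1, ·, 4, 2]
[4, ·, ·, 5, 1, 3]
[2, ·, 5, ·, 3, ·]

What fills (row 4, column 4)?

3

Row 1, column 2: row 1 has {1, 2, 3, 5} and column 2 has {3, 4, 5}, leaving only 6.
Row 1, column 6: row 1 has {1, 2, 3, 5, 6} and column 6 has {1, 2, 3, 5}, leaving only 4.
Row 2, column 1: row 2 has {4, 5, 6} and column 1 has {2, 3, 4, 5}, leaving only 1.
Row 2, column 3: row 2 has {1, 4, 5, 6} and column 3 has {1, 2, 4, 5}, leaving only 3.
Row 2, column 4: row 2 has {1, 3, 4, 5, 6} and column 4 has {1, 5}, leaving only 2.
Row 3, column 4: row 3 has {1, 3, 4, 5} and column 4 has {1, 2, 5}, leaving only 6.
Row 4 already has {1, 2, 4, 5} and column 4 already has {1, 2, 5, 6}, so row 4, column 4 must be 3.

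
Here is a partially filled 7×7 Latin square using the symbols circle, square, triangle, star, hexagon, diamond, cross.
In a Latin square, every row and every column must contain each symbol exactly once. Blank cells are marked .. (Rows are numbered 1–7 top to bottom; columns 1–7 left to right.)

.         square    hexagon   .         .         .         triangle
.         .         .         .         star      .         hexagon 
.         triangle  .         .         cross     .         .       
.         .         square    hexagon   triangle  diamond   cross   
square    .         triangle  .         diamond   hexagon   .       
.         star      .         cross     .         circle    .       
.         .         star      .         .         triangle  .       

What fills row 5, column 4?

Row 1, column 5: row 1 has {square, triangle, hexagon} and column 5 has {triangle, star, diamond, cross}, leaving only circle.
Row 4, column 2: row 4 has {square, triangle, hexagon, diamond, cross} and column 2 has {square, triangle, star}, leaving only circle.
Row 4, column 1: row 4 has {circle, square, triangle, hexagon, diamond, cross} and column 1 has {square}, leaving only star.
Row 5, column 2: row 5 has {square, triangle, hexagon, diamond} and column 2 has {circle, square, triangle, star}, leaving only cross.
Row 2, column 2: row 2 has {star, hexagon} and column 2 has {circle, square, triangle, star, cross}, leaving only diamond.
Row 6, column 3: row 6 has {circle, star, cross} and column 3 has {square, triangle, star, hexagon}, leaving only diamond.
Row 3, column 3: row 3 has {triangle, cross} and column 3 has {square, triangle, star, hexagon, diamond}, leaving only circle.
Row 2, column 3: row 2 has {star, hexagon, diamond} and column 3 has {circle, square, triangle, star, hexagon, diamond}, leaving only cross.
Row 2, column 6: row 2 has {star, hexagon, diamond, cross} and column 6 has {circle, triangle, hexagon, diamond}, leaving only square.
Row 3, column 6: row 3 has {circle, triangle, cross} and column 6 has {circle, square, triangle, hexagon, diamond}, leaving only star.
Row 1, column 6: row 1 has {circle, square, triangle, hexagon} and column 6 has {circle, square, triangle, star, hexagon, diamond}, leaving only cross.
Row 1, column 1: row 1 has {circle, square, triangle, hexagon, cross} and column 1 has {square, star}, leaving only diamond.
Row 1, column 4: row 1 has {circle, square, triangle, hexagon, diamond, cross} and column 4 has {hexagon, cross}, leaving only star.
Row 5 already has {square, triangle, hexagon, diamond, cross} and column 4 already has {star, hexagon, cross}, so row 5, column 4 must be circle.

circle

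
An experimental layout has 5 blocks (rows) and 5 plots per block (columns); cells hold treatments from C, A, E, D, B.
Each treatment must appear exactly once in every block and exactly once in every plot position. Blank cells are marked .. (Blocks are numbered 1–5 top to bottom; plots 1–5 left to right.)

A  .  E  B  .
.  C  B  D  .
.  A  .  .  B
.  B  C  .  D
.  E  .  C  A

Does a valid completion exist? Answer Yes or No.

Block 1, plot 2: block 1 has {A, E, B} and plot 2 has {C, A, E, B}, so it must be D.
Block 1, plot 5: block 1 has {A, E, D, B} and plot 5 has {A, D, B}, so it must be C.
Block 2, plot 1: block 2 has {C, D, B} and plot 1 has {A}, so it must be E.
Now block 2, plot 5: block 2 together with plot 5 already contain {C, A, E, D, B} — every symbol — so nothing can go there. The grid has no valid completion.

No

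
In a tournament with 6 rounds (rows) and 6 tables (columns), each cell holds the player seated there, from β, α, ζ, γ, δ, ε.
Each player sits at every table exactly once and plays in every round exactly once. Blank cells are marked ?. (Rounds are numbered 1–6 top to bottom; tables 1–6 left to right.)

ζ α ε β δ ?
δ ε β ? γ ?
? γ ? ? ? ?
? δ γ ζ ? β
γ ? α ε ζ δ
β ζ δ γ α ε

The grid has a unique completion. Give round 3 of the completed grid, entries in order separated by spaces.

ε γ ζ δ β α

Round 3, table 3: round 3 has {γ} and table 3 has {β, α, γ, δ, ε}, leaving only ζ.
Round 3, table 6: round 3 has {ζ, γ} and table 6 has {β, δ, ε}, leaving only α.
Round 3, table 1: round 3 has {α, ζ, γ} and table 1 has {β, ζ, γ, δ}, leaving only ε.
Round 3, table 4: round 3 has {α, ζ, γ, ε} and table 4 has {β, ζ, γ, ε}, leaving only δ.
Round 3, table 5: round 3 has {α, ζ, γ, δ, ε} and table 5 has {α, ζ, γ, δ}, leaving only β.
So round 3 reads: ε γ ζ δ β α.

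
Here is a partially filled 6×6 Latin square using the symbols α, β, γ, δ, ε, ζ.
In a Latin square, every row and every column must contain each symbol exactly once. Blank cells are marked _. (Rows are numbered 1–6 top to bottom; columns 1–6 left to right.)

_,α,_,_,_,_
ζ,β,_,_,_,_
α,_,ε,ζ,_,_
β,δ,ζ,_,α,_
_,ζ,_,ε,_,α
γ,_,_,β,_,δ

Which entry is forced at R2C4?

Row 3, column 2: row 3 has {α, ε, ζ} and column 2 has {α, β, δ, ζ}, leaving only γ.
Row 3, column 6: row 3 has {α, γ, ε, ζ} and column 6 has {α, δ}, leaving only β.
Row 3, column 5: row 3 has {α, β, γ, ε, ζ} and column 5 has {α}, leaving only δ.
Row 4, column 4: row 4 has {α, β, δ, ζ} and column 4 has {β, ε, ζ}, leaving only γ.
Row 1, column 4: row 1 has {α} and column 4 has {β, γ, ε, ζ}, leaving only δ.
Row 2 already has {β, ζ} and column 4 already has {β, γ, δ, ε, ζ}, so row 2, column 4 must be α.

α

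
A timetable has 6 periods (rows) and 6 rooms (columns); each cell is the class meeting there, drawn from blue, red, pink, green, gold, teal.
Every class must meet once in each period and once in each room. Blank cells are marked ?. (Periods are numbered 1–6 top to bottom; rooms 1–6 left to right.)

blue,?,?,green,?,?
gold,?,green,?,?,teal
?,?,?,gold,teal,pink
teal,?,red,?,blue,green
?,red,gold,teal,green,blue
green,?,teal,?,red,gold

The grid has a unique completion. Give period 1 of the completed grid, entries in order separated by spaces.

Period 1, room 3: period 1 has {blue, green} and room 3 has {red, green, gold, teal}, leaving only pink.
Period 1, room 5: period 1 has {blue, pink, green} and room 5 has {blue, red, green, teal}, leaving only gold.
Period 1, room 2: period 1 has {blue, pink, green, gold} and room 2 has {red}, leaving only teal.
Period 1, room 6: period 1 has {blue, pink, green, gold, teal} and room 6 has {blue, pink, green, gold, teal}, leaving only red.
So period 1 reads: blue teal pink green gold red.

blue teal pink green gold red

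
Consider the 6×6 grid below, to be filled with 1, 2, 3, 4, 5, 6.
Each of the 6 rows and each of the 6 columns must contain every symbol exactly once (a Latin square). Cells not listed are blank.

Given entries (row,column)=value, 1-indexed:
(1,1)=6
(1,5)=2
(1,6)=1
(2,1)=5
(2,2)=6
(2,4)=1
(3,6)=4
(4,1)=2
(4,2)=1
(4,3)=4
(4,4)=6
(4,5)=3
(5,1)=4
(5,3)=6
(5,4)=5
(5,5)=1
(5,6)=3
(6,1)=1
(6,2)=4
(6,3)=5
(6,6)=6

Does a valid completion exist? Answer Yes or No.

Row 6, column 5: row 6 together with column 5 already contain {1, 2, 3, 4, 5, 6} — every symbol — so nothing can go there. The grid has no valid completion.

No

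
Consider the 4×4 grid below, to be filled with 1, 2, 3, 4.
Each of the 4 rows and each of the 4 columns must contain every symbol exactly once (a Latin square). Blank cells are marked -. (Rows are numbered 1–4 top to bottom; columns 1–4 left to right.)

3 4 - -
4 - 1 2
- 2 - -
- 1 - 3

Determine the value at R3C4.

Row 1, column 3: row 1 has {3, 4} and column 3 has {1}, leaving only 2.
Row 1, column 4: row 1 has {2, 3, 4} and column 4 has {2, 3}, leaving only 1.
Row 3 already has {2} and column 4 already has {1, 2, 3}, so row 3, column 4 must be 4.

4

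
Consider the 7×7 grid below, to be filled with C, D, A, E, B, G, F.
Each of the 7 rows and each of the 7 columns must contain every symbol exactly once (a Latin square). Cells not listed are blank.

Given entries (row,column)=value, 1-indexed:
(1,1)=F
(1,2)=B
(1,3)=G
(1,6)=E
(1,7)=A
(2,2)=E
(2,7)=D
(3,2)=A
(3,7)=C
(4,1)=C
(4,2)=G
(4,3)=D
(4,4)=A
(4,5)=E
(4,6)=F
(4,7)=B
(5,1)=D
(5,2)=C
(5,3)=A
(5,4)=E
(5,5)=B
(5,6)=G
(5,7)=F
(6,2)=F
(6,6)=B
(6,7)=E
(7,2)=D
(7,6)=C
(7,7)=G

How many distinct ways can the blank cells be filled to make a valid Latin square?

8

Row 1, column 4: eliminating its row and column leaves {C, D}.
Row 1, column 5: eliminating its row and column leaves {C, D}.
Row 2, column 1: eliminating its row and column leaves {A, B, G}.
Row 2, column 3: eliminating its row and column leaves {C, B, F}.
Row 2, column 4: eliminating its row and column leaves {C, B, G, F}.
Row 2, column 5: eliminating its row and column leaves {C, A, G, F}.
Row 2, column 6: eliminating its row and column leaves {A}.
Row 3, column 1: eliminating its row and column leaves {E, B, G}.
Row 3, column 3: eliminating its row and column leaves {E, B, F}.
Row 3, column 4: eliminating its row and column leaves {D, B, G, F}.
Row 3, column 5: eliminating its row and column leaves {D, G, F}.
Row 3, column 6: eliminating its row and column leaves {D}.
Row 6, column 1: eliminating its row and column leaves {A, G}.
Row 6, column 3: eliminating its row and column leaves {C}.
Row 6, column 4: eliminating its row and column leaves {C, D, G}.
Row 6, column 5: eliminating its row and column leaves {C, D, A, G}.
Row 7, column 1: eliminating its row and column leaves {A, E, B}.
Row 7, column 3: eliminating its row and column leaves {E, B, F}.
Row 7, column 4: eliminating its row and column leaves {B, F}.
Row 7, column 5: eliminating its row and column leaves {A, F}.
Enumerating the assignments across these blanks that avoid any row or column repeat gives 8 completions.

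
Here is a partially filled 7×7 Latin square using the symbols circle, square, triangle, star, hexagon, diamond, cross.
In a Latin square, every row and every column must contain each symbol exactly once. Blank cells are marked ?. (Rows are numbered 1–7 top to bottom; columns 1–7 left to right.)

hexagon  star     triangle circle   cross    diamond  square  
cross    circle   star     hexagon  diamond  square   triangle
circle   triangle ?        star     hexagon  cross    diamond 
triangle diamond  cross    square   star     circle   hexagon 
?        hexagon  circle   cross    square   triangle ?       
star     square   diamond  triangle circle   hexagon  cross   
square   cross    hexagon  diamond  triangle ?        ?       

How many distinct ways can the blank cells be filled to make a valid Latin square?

1

Row 3, column 3: eliminating its row and column leaves {square}.
Row 5, column 1: eliminating its row and column leaves {diamond}.
Row 5, column 7: eliminating its row and column leaves {star}.
Row 7, column 6: eliminating its row and column leaves {star}.
Row 7, column 7: eliminating its row and column leaves {circle, star}.
Only one assignment across all blanks avoids any row or column repeat, giving 1 completion.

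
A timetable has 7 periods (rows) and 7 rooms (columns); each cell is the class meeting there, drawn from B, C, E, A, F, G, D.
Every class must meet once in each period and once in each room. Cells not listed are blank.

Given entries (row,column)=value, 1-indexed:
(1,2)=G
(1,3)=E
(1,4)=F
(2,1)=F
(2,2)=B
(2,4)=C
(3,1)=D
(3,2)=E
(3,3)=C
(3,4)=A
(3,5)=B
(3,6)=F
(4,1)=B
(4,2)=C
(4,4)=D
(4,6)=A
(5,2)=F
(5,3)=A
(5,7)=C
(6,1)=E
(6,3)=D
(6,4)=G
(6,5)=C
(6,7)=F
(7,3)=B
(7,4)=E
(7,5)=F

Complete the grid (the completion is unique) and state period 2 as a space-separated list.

F B G C A E D

Period 2, room 3: period 2 has {B, C, F} and room 3 has {B, C, E, A, D}, leaving only G.
Period 3, room 7: period 3 has {B, C, E, A, F, D} and room 7 has {C, F}, leaving only G.
Period 4, room 3: period 4 has {B, C, A, D} and room 3 has {B, C, E, A, G, D}, leaving only F.
Period 4, room 7: period 4 has {B, C, A, F, D} and room 7 has {C, F, G}, leaving only E.
Period 4, room 5: period 4 has {B, C, E, A, F, D} and room 5 has {B, C, F}, leaving only G.
Period 5, room 1: period 5 has {C, A, F} and room 1 has {B, E, F, D}, leaving only G.
Period 5, room 4: period 5 has {C, A, F, G} and room 4 has {C, E, A, F, G, D}, leaving only B.
Period 6, room 2: period 6 has {C, E, F, G, D} and room 2 has {B, C, E, F, G}, leaving only A.
Period 6, room 6: period 6 has {C, E, A, F, G, D} and room 6 has {A, F}, leaving only B.
Period 7, room 2: period 7 has {B, E, F} and room 2 has {B, C, E, A, F, G}, leaving only D.
Period 7, room 7: period 7 has {B, E, F, D} and room 7 has {C, E, F, G}, leaving only A.
Period 2, room 7: period 2 has {B, C, F, G} and room 7 has {C, E, A, F, G}, leaving only D.
Period 2, room 6: period 2 has {B, C, F, G, D} and room 6 has {B, A, F}, leaving only E.
Period 2, room 5: period 2 has {B, C, E, F, G, D} and room 5 has {B, C, F, G}, leaving only A.
So period 2 reads: F B G C A E D.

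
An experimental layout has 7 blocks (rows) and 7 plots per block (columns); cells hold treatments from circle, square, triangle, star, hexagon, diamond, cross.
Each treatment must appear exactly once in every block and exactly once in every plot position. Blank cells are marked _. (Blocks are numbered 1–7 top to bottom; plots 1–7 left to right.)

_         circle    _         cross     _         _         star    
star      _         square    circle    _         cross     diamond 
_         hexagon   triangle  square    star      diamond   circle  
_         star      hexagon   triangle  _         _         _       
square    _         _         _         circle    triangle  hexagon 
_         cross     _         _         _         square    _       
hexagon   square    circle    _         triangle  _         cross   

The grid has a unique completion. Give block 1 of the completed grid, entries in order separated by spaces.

triangle circle diamond cross square hexagon star

Block 1, plot 3: block 1 has {circle, star, cross} and plot 3 has {circle, square, triangle, hexagon}, leaving only diamond.
Block 1, plot 1: block 1 has {circle, star, diamond, cross} and plot 1 has {square, star, hexagon}, leaving only triangle.
Block 1, plot 6: block 1 has {circle, triangle, star, diamond, cross} and plot 6 has {square, triangle, diamond, cross}, leaving only hexagon.
Block 1, plot 5: block 1 has {circle, triangle, star, hexagon, diamond, cross} and plot 5 has {circle, triangle, star}, leaving only square.
So block 1 reads: triangle circle diamond cross square hexagon star.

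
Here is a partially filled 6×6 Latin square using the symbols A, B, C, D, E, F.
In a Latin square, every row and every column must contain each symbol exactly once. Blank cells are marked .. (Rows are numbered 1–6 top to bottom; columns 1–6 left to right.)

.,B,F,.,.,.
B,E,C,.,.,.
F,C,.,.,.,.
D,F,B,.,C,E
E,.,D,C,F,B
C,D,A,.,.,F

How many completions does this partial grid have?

Row 1, column 1: eliminating its row and column leaves {A}.
Row 1, column 4: eliminating its row and column leaves {A, D, E}.
Row 1, column 5: eliminating its row and column leaves {A, D, E}.
Row 1, column 6: eliminating its row and column leaves {A, C, D}.
Row 2, column 4: eliminating its row and column leaves {A, D, F}.
Row 2, column 5: eliminating its row and column leaves {A, D}.
Row 2, column 6: eliminating its row and column leaves {A, D}.
Row 3, column 3: eliminating its row and column leaves {E}.
Row 3, column 4: eliminating its row and column leaves {A, B, D, E}.
Row 3, column 5: eliminating its row and column leaves {A, B, D, E}.
Row 3, column 6: eliminating its row and column leaves {A, D}.
Row 4, column 4: eliminating its row and column leaves {A}.
Row 5, column 2: eliminating its row and column leaves {A}.
Row 6, column 4: eliminating its row and column leaves {B, E}.
Row 6, column 5: eliminating its row and column leaves {B, E}.
Enumerating the assignments across these blanks that avoid any row or column repeat gives 3 completions.

3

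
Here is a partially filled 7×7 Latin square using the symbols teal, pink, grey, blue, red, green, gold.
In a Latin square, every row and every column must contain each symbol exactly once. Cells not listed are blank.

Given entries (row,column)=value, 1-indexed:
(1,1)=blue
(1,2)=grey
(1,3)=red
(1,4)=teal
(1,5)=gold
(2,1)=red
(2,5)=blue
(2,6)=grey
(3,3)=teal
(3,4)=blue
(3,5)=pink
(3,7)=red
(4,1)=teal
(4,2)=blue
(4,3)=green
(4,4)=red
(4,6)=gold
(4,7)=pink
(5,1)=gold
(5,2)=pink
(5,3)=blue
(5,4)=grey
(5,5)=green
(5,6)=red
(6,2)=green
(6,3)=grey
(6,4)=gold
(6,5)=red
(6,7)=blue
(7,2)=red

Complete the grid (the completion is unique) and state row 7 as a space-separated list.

green red gold pink teal blue grey

Row 1, column 7: row 1 has {teal, grey, blue, red, gold} and column 7 has {pink, blue, red}, leaving only green.
Row 1, column 6: row 1 has {teal, grey, blue, red, green, gold} and column 6 has {grey, red, gold}, leaving only pink.
Row 3, column 2: row 3 has {teal, pink, blue, red} and column 2 has {pink, grey, blue, red, green}, leaving only gold.
Row 2, column 2: row 2 has {grey, blue, red} and column 2 has {pink, grey, blue, red, green, gold}, leaving only teal.
Row 2, column 7: row 2 has {teal, grey, blue, red} and column 7 has {pink, blue, red, green}, leaving only gold.
Row 2, column 3: row 2 has {teal, grey, blue, red, gold} and column 3 has {teal, grey, blue, red, green}, leaving only pink.
Row 7, column 3: row 7 has {red} and column 3 has {teal, pink, grey, blue, red, green}, leaving only gold.
Row 2, column 4: row 2 has {teal, pink, grey, blue, red, gold} and column 4 has {teal, grey, blue, red, gold}, leaving only green.
Row 7, column 4: row 7 has {red, gold} and column 4 has {teal, grey, blue, red, green, gold}, leaving only pink.
Row 3, column 6: row 3 has {teal, pink, blue, red, gold} and column 6 has {pink, grey, red, gold}, leaving only green.
Row 3, column 1: row 3 has {teal, pink, blue, red, green, gold} and column 1 has {teal, blue, red, gold}, leaving only grey.
Row 7, column 1: row 7 has {pink, red, gold} and column 1 has {teal, grey, blue, red, gold}, leaving only green.
Row 4, column 5: row 4 has {teal, pink, blue, red, green, gold} and column 5 has {pink, blue, red, green, gold}, leaving only grey.
Row 7, column 5: row 7 has {pink, red, green, gold} and column 5 has {pink, grey, blue, red, green, gold}, leaving only teal.
Row 7, column 6: row 7 has {teal, pink, red, green, gold} and column 6 has {pink, grey, red, green, gold}, leaving only blue.
Row 7, column 7: row 7 has {teal, pink, blue, red, green, gold} and column 7 has {pink, blue, red, green, gold}, leaving only grey.
So row 7 reads: green red gold pink teal blue grey.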